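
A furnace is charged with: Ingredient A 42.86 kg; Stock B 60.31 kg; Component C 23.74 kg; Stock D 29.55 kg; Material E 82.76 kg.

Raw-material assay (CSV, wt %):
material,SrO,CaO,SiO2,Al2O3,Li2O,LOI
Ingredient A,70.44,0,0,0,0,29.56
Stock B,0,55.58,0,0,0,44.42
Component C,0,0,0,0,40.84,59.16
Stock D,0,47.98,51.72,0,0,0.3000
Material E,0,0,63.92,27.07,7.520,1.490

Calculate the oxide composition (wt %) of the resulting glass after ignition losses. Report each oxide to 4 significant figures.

Each numeric step carries full precision end to end — the intermediate values appear, rounded to four significant digits, on the page. Each reported number undergoes a single rounding. The derived quantities, which include ignition loss, the totals, the five compositions, glass mass, yield, are rebuilt at exact precision, exactly as printed in either problem or answer, using the weight values on 184.4 kg of glass.
Per-oxide mass from batch:
  SrO: 42.86·0.7044 = 30.19 kg
  CaO: 60.31·0.5558 + 29.55·0.4798 = 47.70 kg
  SiO2: 29.55·0.5172 + 82.76·0.6392 = 68.18 kg
  Al2O3: 82.76·0.2707 = 22.40 kg
  Li2O: 23.74·0.4084 + 82.76·0.07520 = 15.92 kg
LOI: 42.86·0.2956 + 60.31·0.4442 + 23.74·0.5916 + 29.55·0.003000 + 82.76·0.01490 = 54.83 kg
Glass = total batch minus LOI = 239.2 − 54.83 = 184.4 kg (the oxide masses sum to this)
wt % = oxide mass / glass mass × 100

Glass mass = 184.4 kg (batch 239.2 − LOI 54.83).
Composition: SrO 16.37%, CaO 25.87%, SiO2 36.98%, Al2O3 12.15%, Li2O 8.633%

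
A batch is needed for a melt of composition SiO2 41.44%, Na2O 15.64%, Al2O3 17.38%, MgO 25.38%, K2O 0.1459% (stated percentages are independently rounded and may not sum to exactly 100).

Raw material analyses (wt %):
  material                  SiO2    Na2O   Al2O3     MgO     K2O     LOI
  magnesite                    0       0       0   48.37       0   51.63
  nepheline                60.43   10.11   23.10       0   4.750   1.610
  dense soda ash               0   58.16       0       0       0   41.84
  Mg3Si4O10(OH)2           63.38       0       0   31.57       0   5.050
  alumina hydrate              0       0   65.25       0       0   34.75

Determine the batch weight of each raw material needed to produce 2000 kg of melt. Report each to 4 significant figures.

Batch per 2000 kg melt:
  magnesite: 234.2 kg
  nepheline: 61.43 kg
  dense soda ash: 527.1 kg
  Mg3Si4O10(OH)2: 1249 kg
  alumina hydrate: 511.0 kg
Total batch = 2583 kg; LOI loss = 583.1 kg; yield = 77.42%

Working values are printed rounded to 4 significant digits on the page — all arithmetic runs at full float precision throughout. A single rounding completes each reported result; all derived quantities are computed using the weight values per 2000 kg of glass in exact precision (ignition loss, five oxide percentages, totals, net glass mass, the yield), as written in problem or answer.
Oxide mass targets, per 2000 kg melt:
  SiO2: 41.44% × 2000 = 828.8 kg
  Na2O: 15.64% × 2000 = 312.8 kg
  Al2O3: 17.38% × 2000 = 347.6 kg
  MgO: 25.38% × 2000 = 507.6 kg
  K2O: 0.1459% × 2000 = 2.918 kg
Per-oxide balance check given the weights on record, for the quoted basis mass (sums match the target masses given rounding of the digits):
  SiO2: 61.43·0.6043 + 1249·0.6338 = 828.7 kg (target 828.8 kg)
  Na2O: 61.43·0.1011 + 527.1·0.5816 = 312.8 kg (target 312.8 kg)
  Al2O3: 61.43·0.2310 + 511.0·0.6525 = 347.6 kg (target 347.6 kg)
  MgO: 234.2·0.4837 + 1249·0.3157 = 507.6 kg (target 507.6 kg)
  K2O: 61.43·0.04750 = 2.918 kg (target 2.918 kg)
Consistency of the glass mass: net batch after ignition = 2000 kg (per-oxide target masses sum to 2000 kg; the stated basis being 2000 kg — differing by rounding only).
Whole-batch sum: Σ batch = 2583 kg; loss to ignition Σ batch·LOI = 583.1 kg; the yield ratio, glass ÷ batch: 77.42%.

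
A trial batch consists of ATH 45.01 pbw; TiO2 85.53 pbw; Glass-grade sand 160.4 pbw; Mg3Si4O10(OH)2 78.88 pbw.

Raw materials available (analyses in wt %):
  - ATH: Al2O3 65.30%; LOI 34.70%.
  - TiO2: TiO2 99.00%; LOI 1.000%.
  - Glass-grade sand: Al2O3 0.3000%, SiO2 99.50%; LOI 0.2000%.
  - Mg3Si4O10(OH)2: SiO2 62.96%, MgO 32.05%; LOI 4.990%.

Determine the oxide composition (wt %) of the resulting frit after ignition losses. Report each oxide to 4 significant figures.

The working math maintains exact precision at each step; intermediates are printed (rounded to four significant digits) at each printed step; exactly one rounding is applied to each reported number; the derived quantities are rebuilt in full float precision (glass mass, the yield, totals, the four compositions, ignition loss) from the batch weights on 349.1 pbw of glass, as quoted within the problem or answer text.
Oxide-by-oxide delivered mass:
  Al2O3: 45.01·0.6530 + 160.4·0.003000 = 29.87 pbw
  TiO2: 85.53·0.9900 = 84.67 pbw
  SiO2: 160.4·0.9950 + 78.88·0.6296 = 209.3 pbw
  MgO: 78.88·0.3205 = 25.28 pbw
LOI: 45.01·0.3470 + 85.53·0.01000 + 160.4·0.002000 + 78.88·0.04990 = 20.73 pbw
batch − LOI leaves glass = 369.8 − 20.73 = 349.1 pbw (matching Σ of the oxides)
percent share: oxide ÷ glass, ×100

Glass mass = 349.1 pbw (batch 369.8 − LOI 20.73).
Composition: Al2O3 8.557%, TiO2 24.26%, SiO2 59.94%, MgO 7.242%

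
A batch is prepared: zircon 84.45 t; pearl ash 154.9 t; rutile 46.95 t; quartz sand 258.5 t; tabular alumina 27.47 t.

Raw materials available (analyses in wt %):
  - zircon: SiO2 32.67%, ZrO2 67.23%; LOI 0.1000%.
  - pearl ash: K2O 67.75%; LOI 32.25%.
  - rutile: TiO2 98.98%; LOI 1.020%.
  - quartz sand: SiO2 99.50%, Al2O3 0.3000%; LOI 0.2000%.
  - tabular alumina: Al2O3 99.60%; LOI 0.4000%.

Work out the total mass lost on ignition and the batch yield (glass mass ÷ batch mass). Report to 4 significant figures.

LOI loss = 51.15 t; glass = 521.1 t; yield = 91.06%

Every computation holds full precision at every stage. The intermediate values are displayed (rounded to 4 significant digits) within the worked lines; every reported result is rounded exactly once — the derived quantities, which include net glass mass, totals, yield, LOI, five oxide percentages, are computed in full precision, as given in the problem or answer text, from the batch weights for 521.1 t of glass.
Material-by-material LOI:
  zircon: 84.45 × 0.001000 = 0.08445 t
  pearl ash: 154.9 × 0.3225 = 49.96 t
  rutile: 46.95 × 0.01020 = 0.4789 t
  quartz sand: 258.5 × 0.002000 = 0.5170 t
  tabular alumina: 27.47 × 0.004000 = 0.1099 t
Total LOI = 51.15 t
Glass = batch − LOI = 572.3 − 51.15 = 521.1 t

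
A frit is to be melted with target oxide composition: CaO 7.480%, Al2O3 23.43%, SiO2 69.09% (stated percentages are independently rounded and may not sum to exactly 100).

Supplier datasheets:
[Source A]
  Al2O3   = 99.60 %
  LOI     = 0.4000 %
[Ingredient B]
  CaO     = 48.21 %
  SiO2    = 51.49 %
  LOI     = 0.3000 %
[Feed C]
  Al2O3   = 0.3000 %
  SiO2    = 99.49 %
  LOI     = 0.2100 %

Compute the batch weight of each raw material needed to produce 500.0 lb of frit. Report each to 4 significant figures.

In-progress results are shown rounded to 4 significant figures when written out; the whole derivation maintains exact precision from first step to last — every reported number sees exactly one rounding; derived quantities are recomputed using the weight values for 500.0 lb of glass at exact precision (LOI, net glass mass, three oxide percentages, totals, the yield) as quoted within the question or the answer.
The oxide mass targets at 500.0 lb frit:
  CaO: 7.480% × 500.0 = 37.40 lb
  Al2O3: 23.43% × 500.0 = 117.2 lb
  SiO2: 69.09% × 500.0 = 345.4 lb
Mass-balance tally per oxide working from each reported weight, for the quoted basis mass (sum by sum, the targets are met up to rounding of the answer):
  CaO: 77.58·0.4821 = 37.40 lb (target 37.40 lb)
  Al2O3: 116.7·0.9960 + 307.1·0.003000 = 117.2 lb (target 117.2 lb)
  SiO2: 77.58·0.5149 + 307.1·0.9949 = 345.5 lb (target 345.4 lb)
Glass mass check: net batch after ignition = 500.0 lb (oxide target masses add up to 500.0 lb; stated basis 500.0 lb — deltas are rounding alone).
Summing the batch: Σ batch = 501.4 lb; ignition loss, Σ(batch × LOI) = 1.344 lb; yield = glass ÷ total batch = 99.73%.

Batch per 500.0 lb frit:
  Source A: 116.7 lb
  Ingredient B: 77.58 lb
  Feed C: 307.1 lb
Total batch = 501.4 lb; LOI loss = 1.344 lb; yield = 99.73%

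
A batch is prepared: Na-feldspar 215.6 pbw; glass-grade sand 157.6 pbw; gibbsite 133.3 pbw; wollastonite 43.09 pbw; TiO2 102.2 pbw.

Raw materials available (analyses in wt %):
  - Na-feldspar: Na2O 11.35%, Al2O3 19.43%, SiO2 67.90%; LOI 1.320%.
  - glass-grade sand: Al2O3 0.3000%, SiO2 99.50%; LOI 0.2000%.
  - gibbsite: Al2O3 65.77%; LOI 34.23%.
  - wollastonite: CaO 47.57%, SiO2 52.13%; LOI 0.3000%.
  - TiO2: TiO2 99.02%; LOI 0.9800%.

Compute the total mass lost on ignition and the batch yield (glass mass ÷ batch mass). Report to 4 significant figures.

Every computation keeps exact precision from first step to last. Intermediates are printed (rounded to 4 significant figures) across the worked steps. Each reported figure includes exactly one rounding; derived quantities are re-derived starting from the weights on 601.9 pbw of glass in full float precision (five oxide percentages, the totals, ignition loss, the yield, glass mass), exactly as shown in the question or the answer.
Material-by-material LOI:
  Na-feldspar: 215.6 × 0.01320 = 2.846 pbw
  glass-grade sand: 157.6 × 0.002000 = 0.3152 pbw
  gibbsite: 133.3 × 0.3423 = 45.63 pbw
  wollastonite: 43.09 × 0.003000 = 0.1293 pbw
  TiO2: 102.2 × 0.009800 = 1.002 pbw
Total LOI = 49.92 pbw
Glass = batch − LOI = 651.8 − 49.92 = 601.9 pbw

LOI loss = 49.92 pbw; glass = 601.9 pbw; yield = 92.34%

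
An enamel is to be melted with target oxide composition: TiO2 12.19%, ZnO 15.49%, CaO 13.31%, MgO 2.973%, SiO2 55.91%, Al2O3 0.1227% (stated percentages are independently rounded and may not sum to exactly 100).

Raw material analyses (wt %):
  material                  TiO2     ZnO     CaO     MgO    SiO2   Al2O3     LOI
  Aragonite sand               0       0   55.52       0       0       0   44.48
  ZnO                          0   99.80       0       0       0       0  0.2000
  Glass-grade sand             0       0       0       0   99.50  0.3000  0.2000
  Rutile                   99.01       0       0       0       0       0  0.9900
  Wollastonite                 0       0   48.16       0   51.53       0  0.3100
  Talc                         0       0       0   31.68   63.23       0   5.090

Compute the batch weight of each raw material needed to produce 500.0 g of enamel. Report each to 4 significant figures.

Batch per 500.0 g enamel:
  Aragonite sand: 41.75 g
  ZnO: 77.61 g
  Glass-grade sand: 204.5 g
  Rutile: 61.56 g
  Wollastonite: 90.05 g
  Talc: 46.92 g
Total batch = 522.4 g; LOI loss = 22.41 g; yield = 95.71%

Rounding to four significant figures applies to each in-between result as shown — the working math maintains full float precision end to end. Every reported number takes exactly one rounding — the derived quantities (the six compositions, the totals, the yield, net glass mass, ignition loss) are computed from the batch weights for 500.0 g of glass in full float precision, exactly as printed in the problem or answer text.
Oxide-by-oxide targets in 500.0 g enamel:
  TiO2: 12.19% × 500.0 = 60.95 g
  ZnO: 15.49% × 500.0 = 77.45 g
  CaO: 13.31% × 500.0 = 66.55 g
  MgO: 2.973% × 500.0 = 14.86 g
  SiO2: 55.91% × 500.0 = 279.6 g
  Al2O3: 0.1227% × 500.0 = 0.6135 g
Verifying the oxide balance applying the batch weights above, per the basis as stated (summed amounts equal target values up to rounding of the answer):
  TiO2: 61.56·0.9901 = 60.95 g (target 60.95 g)
  ZnO: 77.61·0.9980 = 77.45 g (target 77.45 g)
  CaO: 41.75·0.5552 + 90.05·0.4816 = 66.55 g (target 66.55 g)
  MgO: 46.92·0.3168 = 14.86 g (target 14.86 g)
  SiO2: 204.5·0.9950 + 90.05·0.5153 + 46.92·0.6323 = 279.5 g (target 279.6 g)
  Al2O3: 204.5·0.003000 = 0.6135 g (target 0.6135 g)
Glass-mass closure: total charge less LOI = 500.0 g (the Σ of target masses is 500.0 g; with the basis standing at 500.0 g — rounding explains the deltas).
Total batch = Σ batch = 522.4 g; ignition loss, Σ(batch × LOI) = 22.41 g; yield: glass divided by total = 95.71%.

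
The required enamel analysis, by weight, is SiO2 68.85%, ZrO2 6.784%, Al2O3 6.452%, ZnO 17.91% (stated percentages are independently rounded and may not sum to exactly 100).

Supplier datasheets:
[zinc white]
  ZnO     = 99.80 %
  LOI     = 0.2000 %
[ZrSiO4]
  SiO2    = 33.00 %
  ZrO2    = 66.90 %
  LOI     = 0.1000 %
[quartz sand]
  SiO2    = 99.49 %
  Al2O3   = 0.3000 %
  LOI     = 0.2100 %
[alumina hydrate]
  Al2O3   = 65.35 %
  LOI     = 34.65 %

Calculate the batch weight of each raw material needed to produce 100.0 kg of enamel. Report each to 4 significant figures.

Batch per 100.0 kg enamel:
  zinc white: 17.95 kg
  ZrSiO4: 10.14 kg
  quartz sand: 65.84 kg
  alumina hydrate: 9.571 kg
Total batch = 103.5 kg; LOI loss = 3.501 kg; yield = 96.62%

Exact precision is kept at all times — working values appear, rounded to 4 significant digits, alongside each step; each reported figure takes exactly one rounding — all derived quantities (net glass mass, LOI, the yield, four oxide percentages, totals) are computed in full precision using the weight values per 100.0 kg of glass as they appear in the question or the answer.
Target oxide masses per 100.0 kg enamel:
  SiO2: 68.85% × 100.0 = 68.85 kg
  ZrO2: 6.784% × 100.0 = 6.784 kg
  Al2O3: 6.452% × 100.0 = 6.452 kg
  ZnO: 17.91% × 100.0 = 17.91 kg
A balance pass over the oxides, with the batch weights as given, on the stated basis (delivered sums recover each target within answer rounding):
  SiO2: 10.14·0.3300 + 65.84·0.9949 = 68.85 kg (target 68.85 kg)
  ZrO2: 10.14·0.6690 = 6.784 kg (target 6.784 kg)
  Al2O3: 65.84·0.003000 + 9.571·0.6535 = 6.452 kg (target 6.452 kg)
  ZnO: 17.95·0.9980 = 17.91 kg (target 17.91 kg)
Glass-mass bookkeeping: whole batch net of LOI = 100.0 kg (targets for the oxides total 100.0 kg; versus the stated basis of 100.0 kg — any gap is answer rounding).
Batch total: Σ batch = 103.5 kg; LOI loss = Σ batch·LOI = 3.501 kg; the yield ratio, glass ÷ batch: 96.62%.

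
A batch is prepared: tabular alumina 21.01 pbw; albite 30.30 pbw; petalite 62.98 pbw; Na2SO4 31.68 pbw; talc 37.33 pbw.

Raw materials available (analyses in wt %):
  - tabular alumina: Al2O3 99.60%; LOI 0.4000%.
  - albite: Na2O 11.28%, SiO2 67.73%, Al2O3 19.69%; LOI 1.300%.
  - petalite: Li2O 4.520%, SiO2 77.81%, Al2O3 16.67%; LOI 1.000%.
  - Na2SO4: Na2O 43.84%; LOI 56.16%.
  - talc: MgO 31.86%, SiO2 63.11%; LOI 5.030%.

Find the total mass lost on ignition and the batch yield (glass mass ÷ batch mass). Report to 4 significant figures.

Working values are displayed rounded off to 4 significant digits in the printout. Every computation maintains exact precision at each step; each reported figure is rounded exactly once — the derived quantities, which include totals, ignition loss, the yield, net glass mass, five oxide percentages, are recomputed in full precision, exactly as printed in the problem or answer text, from the batch weights at 162.5 pbw of glass.
Each material's LOI contribution:
  tabular alumina: 21.01 × 0.004000 = 0.08404 pbw
  albite: 30.30 × 0.01300 = 0.3939 pbw
  petalite: 62.98 × 0.01000 = 0.6298 pbw
  Na2SO4: 31.68 × 0.5616 = 17.79 pbw
  talc: 37.33 × 0.05030 = 1.878 pbw
Total LOI = 20.78 pbw
Glass = batch − LOI = 183.3 − 20.78 = 162.5 pbw

LOI loss = 20.78 pbw; glass = 162.5 pbw; yield = 88.67%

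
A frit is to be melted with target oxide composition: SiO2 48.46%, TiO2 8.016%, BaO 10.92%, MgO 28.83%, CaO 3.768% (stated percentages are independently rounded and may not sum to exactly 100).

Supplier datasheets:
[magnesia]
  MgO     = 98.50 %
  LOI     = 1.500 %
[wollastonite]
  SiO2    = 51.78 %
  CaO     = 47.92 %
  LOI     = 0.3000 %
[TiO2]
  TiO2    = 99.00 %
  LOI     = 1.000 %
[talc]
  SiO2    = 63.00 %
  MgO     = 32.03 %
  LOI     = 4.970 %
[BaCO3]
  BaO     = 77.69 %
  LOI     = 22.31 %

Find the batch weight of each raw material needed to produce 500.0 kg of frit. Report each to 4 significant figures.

Batch per 500.0 kg frit:
  magnesia: 31.79 kg
  wollastonite: 39.32 kg
  TiO2: 40.48 kg
  talc: 352.3 kg
  BaCO3: 70.28 kg
Total batch = 534.2 kg; LOI loss = 34.19 kg; yield = 93.60%

Intermediates are displayed, rounded to four significant digits, across the worked steps — each numeric step keeps full precision from first step to last; a single rounding finalizes every reported figure — all derived quantities, including five oxide percentages, ignition loss, glass mass, the totals, yield, are rebuilt from the batch weights per 500.0 kg of glass in full precision exactly as printed in question or answer.
Oxide mass targets, per 500.0 kg frit:
  SiO2: 48.46% × 500.0 = 242.3 kg
  TiO2: 8.016% × 500.0 = 40.08 kg
  BaO: 10.92% × 500.0 = 54.60 kg
  MgO: 28.83% × 500.0 = 144.2 kg
  CaO: 3.768% × 500.0 = 18.84 kg
Sums-versus-targets review given the weights on record, relative to the basis at hand (oxide sums agree with the targets net of answer rounding effects):
  SiO2: 39.32·0.5178 + 352.3·0.6300 = 242.3 kg (target 242.3 kg)
  TiO2: 40.48·0.9900 = 40.08 kg (target 40.08 kg)
  BaO: 70.28·0.7769 = 54.60 kg (target 54.60 kg)
  MgO: 31.79·0.9850 + 352.3·0.3203 = 144.2 kg (target 144.2 kg)
  CaO: 39.32·0.4792 = 18.84 kg (target 18.84 kg)
Glass-mass bookkeeping: the batch minus its LOI: 500.0 kg (summing oxide targets gives 500.0 kg; versus the stated basis of 500.0 kg — differing by rounding only).
Whole-batch sum: Σ batch = 534.2 kg; the LOI term Σ batch·LOI equals 34.19 kg; yield, glass over the total, = 93.60%.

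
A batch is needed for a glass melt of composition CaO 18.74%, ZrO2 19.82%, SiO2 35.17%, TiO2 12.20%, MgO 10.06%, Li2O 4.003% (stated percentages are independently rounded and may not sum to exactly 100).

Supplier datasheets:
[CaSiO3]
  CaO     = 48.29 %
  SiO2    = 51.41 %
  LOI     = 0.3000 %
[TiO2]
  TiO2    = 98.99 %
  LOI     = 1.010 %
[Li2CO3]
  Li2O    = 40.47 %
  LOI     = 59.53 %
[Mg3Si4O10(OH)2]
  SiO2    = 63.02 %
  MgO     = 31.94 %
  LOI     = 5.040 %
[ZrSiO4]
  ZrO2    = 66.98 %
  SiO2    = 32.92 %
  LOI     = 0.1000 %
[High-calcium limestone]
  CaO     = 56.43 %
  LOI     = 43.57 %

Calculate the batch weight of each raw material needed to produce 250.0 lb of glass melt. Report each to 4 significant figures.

Batch per 250.0 lb glass melt:
  CaSiO3: 27.13 lb
  TiO2: 30.81 lb
  Li2CO3: 24.73 lb
  Mg3Si4O10(OH)2: 78.74 lb
  ZrSiO4: 73.98 lb
  High-calcium limestone: 59.80 lb
Total batch = 295.2 lb; LOI loss = 45.21 lb; yield = 84.68%

Full float precision is kept end to end. Intermediates are printed, rounded to 4 significant figures, across the worked steps; each reported result sees exactly one rounding. The derived quantities, including LOI, the yield, glass mass, the totals, the six compositions, are carried starting from the weights at 250.0 lb of glass at full float precision, as set out in the question or the answer.
Target masses of each oxide per 250.0 lb glass melt:
  CaO: 18.74% × 250.0 = 46.85 lb
  ZrO2: 19.82% × 250.0 = 49.55 lb
  SiO2: 35.17% × 250.0 = 87.92 lb
  TiO2: 12.20% × 250.0 = 30.50 lb
  MgO: 10.06% × 250.0 = 25.15 lb
  Li2O: 4.003% × 250.0 = 10.01 lb
Sums-versus-targets review with the batch weights as given, at the basis given (sum by sum, the targets are met once rounding is allowed for):
  CaO: 27.13·0.4829 + 59.80·0.5643 = 46.85 lb (target 46.85 lb)
  ZrO2: 73.98·0.6698 = 49.55 lb (target 49.55 lb)
  SiO2: 27.13·0.5141 + 78.74·0.6302 + 73.98·0.3292 = 87.92 lb (target 87.92 lb)
  TiO2: 30.81·0.9899 = 30.50 lb (target 30.50 lb)
  MgO: 78.74·0.3194 = 25.15 lb (target 25.15 lb)
  Li2O: 24.73·0.4047 = 10.01 lb (target 10.01 lb)
The glass-mass cross-check: Σ batch − LOI loss = 250.0 lb (summing oxide targets gives 250.0 lb; against the stated basis, 250.0 lb — rounding explains the deltas).
Adding the batch up: Σ batch = 295.2 lb; LOI loss = Σ batch·LOI = 45.21 lb; glass ÷ batch gives a yield of 84.68%.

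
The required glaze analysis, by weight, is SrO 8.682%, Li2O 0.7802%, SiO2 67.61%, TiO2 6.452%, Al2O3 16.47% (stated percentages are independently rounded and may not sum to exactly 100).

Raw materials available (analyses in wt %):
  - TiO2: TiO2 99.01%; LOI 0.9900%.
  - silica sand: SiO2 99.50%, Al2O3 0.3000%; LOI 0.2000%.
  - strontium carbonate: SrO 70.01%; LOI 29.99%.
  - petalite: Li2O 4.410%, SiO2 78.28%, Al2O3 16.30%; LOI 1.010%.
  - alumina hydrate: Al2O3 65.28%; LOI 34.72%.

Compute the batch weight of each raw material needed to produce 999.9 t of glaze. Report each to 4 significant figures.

Batch per 999.9 t glaze:
  TiO2: 65.16 t
  silica sand: 540.3 t
  strontium carbonate: 124.0 t
  petalite: 176.9 t
  alumina hydrate: 205.6 t
Total batch = 1112 t; LOI loss = 112.1 t; yield = 89.92%

Working values are displayed (rounded to 4 significant digits) across the worked steps — full precision is maintained in every operation; exactly one rounding goes into each reported number — the derived quantities (glass mass, five oxide percentages, LOI, the totals, the yield) are computed using the weight values for 999.9 t of glass in full float precision, as written in problem or answer.
Target masses of each oxide per 999.9 t glaze:
  SrO: 8.682% × 999.9 = 86.81 t
  Li2O: 0.7802% × 999.9 = 7.801 t
  SiO2: 67.61% × 999.9 = 676.0 t
  TiO2: 6.452% × 999.9 = 64.51 t
  Al2O3: 16.47% × 999.9 = 164.7 t
Checking each oxide sum from the weights as reported, per the basis as stated (oxide sums agree with the targets exact up to rounding of places):
  SrO: 124.0·0.7001 = 86.81 t (target 86.81 t)
  Li2O: 176.9·0.04410 = 7.801 t (target 7.801 t)
  SiO2: 540.3·0.9950 + 176.9·0.7828 = 676.1 t (target 676.0 t)
  TiO2: 65.16·0.9901 = 64.51 t (target 64.51 t)
  Al2O3: 540.3·0.003000 + 176.9·0.1630 + 205.6·0.6528 = 164.7 t (target 164.7 t)
The glass-mass cross-check: Σ batch − LOI loss = 999.9 t (the targets, summed, come to 999.8 t; with the basis standing at 999.9 t — differing by rounding only).
Adding the batch up: Σ batch = 1112 t; loss to ignition Σ batch·LOI = 112.1 t; yield, glass over the total, = 89.92%.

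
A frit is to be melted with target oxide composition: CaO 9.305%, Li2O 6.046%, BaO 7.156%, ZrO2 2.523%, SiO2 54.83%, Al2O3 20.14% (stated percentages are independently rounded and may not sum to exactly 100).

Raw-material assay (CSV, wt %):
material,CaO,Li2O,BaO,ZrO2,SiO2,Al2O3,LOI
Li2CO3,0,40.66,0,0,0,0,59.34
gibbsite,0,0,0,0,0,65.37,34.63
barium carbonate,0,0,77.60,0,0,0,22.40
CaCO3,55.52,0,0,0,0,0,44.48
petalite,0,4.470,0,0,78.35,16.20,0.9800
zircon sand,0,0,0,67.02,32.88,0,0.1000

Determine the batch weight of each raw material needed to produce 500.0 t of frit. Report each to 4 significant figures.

Batch per 500.0 t frit:
  Li2CO3: 36.75 t
  gibbsite: 69.29 t
  barium carbonate: 46.11 t
  CaCO3: 83.80 t
  petalite: 342.0 t
  zircon sand: 18.82 t
Total batch = 596.8 t; LOI loss = 96.78 t; yield = 83.78%

Every computation carries full precision in every operation — values along the way are printed rounded to four significant digits; every reported result sees exactly one rounding; all derived quantities are rebuilt at full float precision (totals, LOI, the yield, the six compositions, glass mass) from the weighed amounts per 500.0 t of glass as quoted within problem or answer.
The oxide mass targets at 500.0 t frit:
  CaO: 9.305% × 500.0 = 46.52 t
  Li2O: 6.046% × 500.0 = 30.23 t
  BaO: 7.156% × 500.0 = 35.78 t
  ZrO2: 2.523% × 500.0 = 12.62 t
  SiO2: 54.83% × 500.0 = 274.2 t
  Al2O3: 20.14% × 500.0 = 100.7 t
Mass-balance tally per oxide from the weights as reported, against the basis in use (oxide sums agree with the targets given rounding of the digits):
  CaO: 83.80·0.5552 = 46.53 t (target 46.52 t)
  Li2O: 36.75·0.4066 + 342.0·0.04470 = 30.23 t (target 30.23 t)
  BaO: 46.11·0.7760 = 35.78 t (target 35.78 t)
  ZrO2: 18.82·0.6702 = 12.61 t (target 12.62 t)
  SiO2: 342.0·0.7835 + 18.82·0.3288 = 274.1 t (target 274.2 t)
  Al2O3: 69.29·0.6537 + 342.0·0.1620 = 100.7 t (target 100.7 t)
Glass-mass sanity pass: total batch − LOI = 500.0 t (per-oxide target masses sum to 500.0 t; with the basis standing at 500.0 t — a pure rounding effect).
Whole-batch sum: Σ batch = 596.8 t; loss to ignition Σ batch·LOI = 96.78 t; glass ÷ batch gives a yield of 83.78%.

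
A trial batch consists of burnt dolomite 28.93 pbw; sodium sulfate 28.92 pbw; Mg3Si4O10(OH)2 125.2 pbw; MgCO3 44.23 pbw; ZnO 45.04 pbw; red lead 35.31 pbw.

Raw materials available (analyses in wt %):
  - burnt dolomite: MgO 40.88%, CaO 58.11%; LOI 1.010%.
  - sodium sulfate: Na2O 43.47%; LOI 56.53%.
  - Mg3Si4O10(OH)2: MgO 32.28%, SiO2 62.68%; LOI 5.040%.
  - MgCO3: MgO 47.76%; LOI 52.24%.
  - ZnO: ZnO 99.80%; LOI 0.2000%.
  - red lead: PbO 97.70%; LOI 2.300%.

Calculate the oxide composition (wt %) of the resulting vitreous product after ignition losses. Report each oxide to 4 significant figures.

Glass mass = 260.7 pbw (batch 307.6 − LOI 46.96).
Composition: PbO 13.23%, MgO 28.14%, SiO2 30.11%, CaO 6.449%, ZnO 17.24%, Na2O 4.823%

Intermediates are printed (rounded to 4 significant digits) alongside each step; all internal work keeps full float precision at each step; a single rounding finalizes every reported number. The derived quantities (LOI, glass mass, totals, yield, the six compositions) are computed from the batch weights per 260.7 pbw of glass in full float precision, as set out in question or answer.
Per-oxide mass from batch:
  PbO: 35.31·0.9770 = 34.50 pbw
  MgO: 28.93·0.4088 + 125.2·0.3228 + 44.23·0.4776 = 73.37 pbw
  SiO2: 125.2·0.6268 = 78.48 pbw
  CaO: 28.93·0.5811 = 16.81 pbw
  ZnO: 45.04·0.9980 = 44.95 pbw
  Na2O: 28.92·0.4347 = 12.57 pbw
LOI: 28.93·0.01010 + 28.92·0.5653 + 125.2·0.05040 + 44.23·0.5224 + 45.04·0.002000 + 35.31·0.02300 = 46.96 pbw
Glass = total batch minus LOI = 307.6 − 46.96 = 260.7 pbw (the oxide masses sum to this)
percent by weight: oxide/glass ×100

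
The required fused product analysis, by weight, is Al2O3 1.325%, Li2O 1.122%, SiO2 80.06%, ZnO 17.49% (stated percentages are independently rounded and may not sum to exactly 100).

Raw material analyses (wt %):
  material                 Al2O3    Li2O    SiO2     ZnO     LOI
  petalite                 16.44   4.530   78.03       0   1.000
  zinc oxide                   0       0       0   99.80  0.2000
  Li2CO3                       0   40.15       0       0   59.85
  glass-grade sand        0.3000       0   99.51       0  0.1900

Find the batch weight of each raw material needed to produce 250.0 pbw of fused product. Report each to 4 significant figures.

Rounding to four significant figures applies to every intermediate as shown. Every computation keeps full precision through the solve — every reported result is rounded just once; all derived quantities (four oxide percentages, yield, net glass mass, the totals, ignition loss) are re-derived at full precision from the batch weights for 250.0 pbw of glass, exactly as shown in the question or the answer.
Target masses of each oxide per 250.0 pbw fused product:
  Al2O3: 1.325% × 250.0 = 3.312 pbw
  Li2O: 1.122% × 250.0 = 2.805 pbw
  SiO2: 80.06% × 250.0 = 200.2 pbw
  ZnO: 17.49% × 250.0 = 43.72 pbw
Verifying the oxide balance from the weights as reported, under the basis named above (summed amounts equal target values up to rounding of the answer):
  Al2O3: 16.72·0.1644 + 188.0·0.003000 = 3.313 pbw (target 3.312 pbw)
  Li2O: 16.72·0.04530 + 5.100·0.4015 = 2.805 pbw (target 2.805 pbw)
  SiO2: 16.72·0.7803 + 188.0·0.9951 = 200.1 pbw (target 200.2 pbw)
  ZnO: 43.81·0.9980 = 43.72 pbw (target 43.72 pbw)
Consistency of the glass mass: net batch after ignition = 250.0 pbw (oxide target masses add up to 250.0 pbw; versus the stated basis of 250.0 pbw — gaps are rounding artifacts).
Summing the batch: Σ batch = 253.6 pbw; ignition loss, Σ(batch × LOI) = 3.664 pbw; the yield ratio, glass ÷ batch: 98.56%.

Batch per 250.0 pbw fused product:
  petalite: 16.72 pbw
  zinc oxide: 43.81 pbw
  Li2CO3: 5.100 pbw
  glass-grade sand: 188.0 pbw
Total batch = 253.6 pbw; LOI loss = 3.664 pbw; yield = 98.56%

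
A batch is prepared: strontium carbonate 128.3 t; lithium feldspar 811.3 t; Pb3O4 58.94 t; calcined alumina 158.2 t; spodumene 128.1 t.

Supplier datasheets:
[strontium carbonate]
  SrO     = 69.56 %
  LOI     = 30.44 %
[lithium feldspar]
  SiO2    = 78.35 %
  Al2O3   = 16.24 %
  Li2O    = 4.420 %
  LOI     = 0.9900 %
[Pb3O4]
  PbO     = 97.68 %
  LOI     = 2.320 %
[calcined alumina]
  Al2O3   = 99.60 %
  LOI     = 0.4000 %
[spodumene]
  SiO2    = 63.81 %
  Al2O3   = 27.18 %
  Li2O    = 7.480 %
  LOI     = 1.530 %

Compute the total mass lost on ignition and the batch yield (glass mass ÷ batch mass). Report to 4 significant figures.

LOI loss = 51.05 t; glass = 1234 t; yield = 96.03%

Values along the way appear with 4-significant-digit rounding within the worked lines — each numeric step holds exact precision at each step; every reported figure sees exactly one rounding. Derived quantities, including totals, LOI, the five compositions, yield, net glass mass, are carried from the weighed amounts at 1234 t of glass in exact precision exactly as printed in question or answer.
Ignition loss by material:
  strontium carbonate: 128.3 × 0.3044 = 39.05 t
  lithium feldspar: 811.3 × 0.009900 = 8.032 t
  Pb3O4: 58.94 × 0.02320 = 1.367 t
  calcined alumina: 158.2 × 0.004000 = 0.6328 t
  spodumene: 128.1 × 0.01530 = 1.960 t
Total LOI = 51.05 t
Glass = batch − LOI = 1285 − 51.05 = 1234 t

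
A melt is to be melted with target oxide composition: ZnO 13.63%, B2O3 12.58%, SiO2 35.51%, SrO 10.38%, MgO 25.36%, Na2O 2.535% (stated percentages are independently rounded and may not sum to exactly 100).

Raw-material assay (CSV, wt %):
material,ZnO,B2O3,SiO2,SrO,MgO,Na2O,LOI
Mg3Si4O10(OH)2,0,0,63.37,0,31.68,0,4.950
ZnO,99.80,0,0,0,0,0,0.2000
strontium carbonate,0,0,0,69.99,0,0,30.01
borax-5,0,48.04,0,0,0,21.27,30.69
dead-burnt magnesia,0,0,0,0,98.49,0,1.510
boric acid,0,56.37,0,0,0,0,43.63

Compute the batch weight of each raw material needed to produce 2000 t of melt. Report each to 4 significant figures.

Batch per 2000 t melt:
  Mg3Si4O10(OH)2: 1121 t
  ZnO: 273.1 t
  strontium carbonate: 296.6 t
  borax-5: 238.4 t
  dead-burnt magnesia: 154.5 t
  boric acid: 243.2 t
Total batch = 2327 t; LOI loss = 326.7 t; yield = 85.96%

Values along the way are shown (rounded to four significant digits) in the working — every computation maintains exact precision in all steps. Every reported figure sees exactly one rounding; derived quantities are recomputed from the batch weights per 2000 t of glass in full precision (glass mass, totals, the yield, the six compositions, ignition loss) as they appear in the problem or answer text.
The oxide mass targets at 2000 t melt:
  ZnO: 13.63% × 2000 = 272.6 t
  B2O3: 12.58% × 2000 = 251.6 t
  SiO2: 35.51% × 2000 = 710.2 t
  SrO: 10.38% × 2000 = 207.6 t
  MgO: 25.36% × 2000 = 507.2 t
  Na2O: 2.535% × 2000 = 50.70 t
Per-oxide balance check applying the batch weights above, at the basis given (oxide sums agree with the targets modulo rounding of the values):
  ZnO: 273.1·0.9980 = 272.6 t (target 272.6 t)
  B2O3: 238.4·0.4804 + 243.2·0.5637 = 251.6 t (target 251.6 t)
  SiO2: 1121·0.6337 = 710.4 t (target 710.2 t)
  SrO: 296.6·0.6999 = 207.6 t (target 207.6 t)
  MgO: 1121·0.3168 + 154.5·0.9849 = 507.3 t (target 507.2 t)
  Na2O: 238.4·0.2127 = 50.71 t (target 50.70 t)
Glass-mass closure: batch total minus LOI = 2000 t (oxide target masses add up to 2000 t; stated basis 2000 t — a pure rounding effect).
Batch grand total — Σ batch = 2327 t; Σ batch·LOI gives LOI loss = 326.7 t; yield: glass divided by total = 85.96%.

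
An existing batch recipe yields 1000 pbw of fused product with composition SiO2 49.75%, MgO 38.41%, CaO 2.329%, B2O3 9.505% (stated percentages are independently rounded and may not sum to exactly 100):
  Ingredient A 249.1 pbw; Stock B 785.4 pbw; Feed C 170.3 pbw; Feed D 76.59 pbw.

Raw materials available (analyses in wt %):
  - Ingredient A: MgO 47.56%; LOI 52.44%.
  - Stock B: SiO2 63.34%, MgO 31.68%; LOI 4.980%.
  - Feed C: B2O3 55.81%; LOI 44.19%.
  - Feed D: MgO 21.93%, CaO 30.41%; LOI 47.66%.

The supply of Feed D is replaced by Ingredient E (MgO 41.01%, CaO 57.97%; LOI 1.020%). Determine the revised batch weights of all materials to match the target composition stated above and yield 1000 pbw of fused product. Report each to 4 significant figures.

Revised batch per 1000 pbw fused product:
  Ingredient A: 249.8 pbw
  Stock B: 785.4 pbw
  Feed C: 170.3 pbw
  Ingredient E: 40.18 pbw
Total batch = 1246 pbw; LOI loss = 245.8 pbw

All internal work maintains full float precision in all steps. Values along the way are rounded off to 4 significant figures wherever printed — each reported result sees exactly one rounding. All derived quantities (yield, ignition loss, the four compositions, net glass mass, totals) are carried from the batch weights at 1000 pbw of glass at full precision, as quoted within the question or the answer.
Target oxide masses per 1000 pbw fused product:
  SiO2: 49.75% × 1000 = 497.5 pbw
  MgO: 38.41% × 1000 = 384.1 pbw
  CaO: 2.329% × 1000 = 23.29 pbw
  B2O3: 9.505% × 1000 = 95.05 pbw
Verifying the oxide balance on the weights just shown, against the basis in use (every target is met by its sum up to rounding of the answer):
  SiO2: 785.4·0.6334 = 497.5 pbw (target 497.5 pbw)
  MgO: 249.8·0.4756 + 785.4·0.3168 + 40.18·0.4101 = 384.1 pbw (target 384.1 pbw)
  CaO: 40.18·0.5797 = 23.29 pbw (target 23.29 pbw)
  B2O3: 170.3·0.5581 = 95.04 pbw (target 95.05 pbw)
Mass balance on the glass: net batch after ignition = 999.9 pbw (targets for the oxides total 999.9 pbw; the stated basis being 1000 pbw — gaps are rounding artifacts).
Batch total: Σ batch = 1246 pbw; LOI removed, Σ of batch·LOI: 245.8 pbw; yield, glass over the total, = 80.27%.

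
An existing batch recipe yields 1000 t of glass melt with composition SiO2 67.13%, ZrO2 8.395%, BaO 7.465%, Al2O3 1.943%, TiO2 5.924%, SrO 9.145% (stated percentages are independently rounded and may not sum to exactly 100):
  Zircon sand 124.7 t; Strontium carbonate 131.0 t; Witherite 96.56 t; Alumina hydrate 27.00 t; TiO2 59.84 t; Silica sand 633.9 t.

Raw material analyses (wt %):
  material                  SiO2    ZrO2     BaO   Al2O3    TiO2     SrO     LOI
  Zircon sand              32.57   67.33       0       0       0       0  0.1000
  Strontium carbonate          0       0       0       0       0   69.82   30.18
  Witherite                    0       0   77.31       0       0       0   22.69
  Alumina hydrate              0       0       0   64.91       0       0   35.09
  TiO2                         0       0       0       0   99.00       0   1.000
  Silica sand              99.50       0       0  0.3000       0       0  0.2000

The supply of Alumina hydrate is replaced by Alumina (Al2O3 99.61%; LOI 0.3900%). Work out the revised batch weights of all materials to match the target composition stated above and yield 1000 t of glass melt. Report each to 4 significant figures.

Revised batch per 1000 t glass melt:
  Zircon sand: 124.7 t
  Strontium carbonate: 131.0 t
  Witherite: 96.56 t
  Alumina: 17.60 t
  TiO2: 59.84 t
  Silica sand: 633.9 t
Total batch = 1064 t; LOI loss = 63.50 t

Every computation carries exact precision through every step — in-progress results appear, rounded to 4 significant digits, between the steps; a single rounding finalizes every reported figure — derived quantities (yield, glass mass, the six compositions, LOI, the totals) are computed starting from the weights per 1000 t of glass at full float precision as quoted within the problem or answer text.
Target masses of each oxide per 1000 t glass melt:
  SiO2: 67.13% × 1000 = 671.3 t
  ZrO2: 8.395% × 1000 = 83.95 t
  BaO: 7.465% × 1000 = 74.65 t
  Al2O3: 1.943% × 1000 = 19.43 t
  TiO2: 5.924% × 1000 = 59.24 t
  SrO: 9.145% × 1000 = 91.45 t
Verifying the oxide balance on the weights just shown, per the basis as stated (every target is met by its sum exact up to rounding of places):
  SiO2: 124.7·0.3257 + 633.9·0.9950 = 671.3 t (target 671.3 t)
  ZrO2: 124.7·0.6733 = 83.96 t (target 83.95 t)
  BaO: 96.56·0.7731 = 74.65 t (target 74.65 t)
  Al2O3: 17.60·0.9961 + 633.9·0.003000 = 19.43 t (target 19.43 t)
  TiO2: 59.84·0.9900 = 59.24 t (target 59.24 t)
  SrO: 131.0·0.6982 = 91.46 t (target 91.45 t)
Consistency of the glass mass: net batch after ignition = 1000 t (the Σ of target masses is 1000 t; stated basis 1000 t — differing by rounding only).
Summing the batch: Σ batch = 1064 t; LOI removed, Σ of batch·LOI: 63.50 t; the yield ratio, glass ÷ batch: 94.03%.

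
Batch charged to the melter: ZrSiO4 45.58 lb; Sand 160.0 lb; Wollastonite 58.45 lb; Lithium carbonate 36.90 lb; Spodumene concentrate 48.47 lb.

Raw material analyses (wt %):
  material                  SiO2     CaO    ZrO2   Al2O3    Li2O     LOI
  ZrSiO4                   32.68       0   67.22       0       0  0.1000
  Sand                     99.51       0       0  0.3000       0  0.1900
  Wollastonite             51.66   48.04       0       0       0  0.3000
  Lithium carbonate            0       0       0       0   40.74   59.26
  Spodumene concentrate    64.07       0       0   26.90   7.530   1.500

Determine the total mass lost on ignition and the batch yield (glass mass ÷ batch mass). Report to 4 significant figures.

LOI loss = 23.12 lb; glass = 326.3 lb; yield = 93.38%

Full precision is maintained in all steps — values along the way appear with 4-significant-digit rounding within the worked lines; every reported value includes exactly one rounding — all derived quantities (ignition loss, glass mass, the yield, the totals, five oxide percentages) are recomputed at exact precision using the weight values on 326.3 lb of glass, precisely as stated by question or answer.
Loss on ignition, line by line:
  ZrSiO4: 45.58 × 0.001000 = 0.04558 lb
  Sand: 160.0 × 0.001900 = 0.3040 lb
  Wollastonite: 58.45 × 0.003000 = 0.1754 lb
  Lithium carbonate: 36.90 × 0.5926 = 21.87 lb
  Spodumene concentrate: 48.47 × 0.01500 = 0.7270 lb
Total LOI = 23.12 lb
Glass = batch − LOI = 349.4 − 23.12 = 326.3 lb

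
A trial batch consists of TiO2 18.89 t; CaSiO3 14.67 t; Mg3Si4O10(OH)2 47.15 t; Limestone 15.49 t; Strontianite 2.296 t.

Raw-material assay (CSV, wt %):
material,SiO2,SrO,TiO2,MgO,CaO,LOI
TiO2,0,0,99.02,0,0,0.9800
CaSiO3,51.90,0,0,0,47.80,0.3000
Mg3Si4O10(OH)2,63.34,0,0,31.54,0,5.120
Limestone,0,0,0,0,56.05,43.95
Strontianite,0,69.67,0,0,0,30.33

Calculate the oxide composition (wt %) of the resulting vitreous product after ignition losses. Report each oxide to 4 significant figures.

Full float precision is held at all times; intermediates are shown rounded to four significant digits on the page — a single rounding yields every reported figure. The derived quantities (ignition loss, the five compositions, totals, net glass mass, the yield) are rebuilt at exact precision starting from the weights for 88.35 t of glass, as written in the problem or answer text.
Per-oxide mass from batch:
  SiO2: 14.67·0.5190 + 47.15·0.6334 = 37.48 t
  SrO: 2.296·0.6967 = 1.600 t
  TiO2: 18.89·0.9902 = 18.70 t
  MgO: 47.15·0.3154 = 14.87 t
  CaO: 14.67·0.4780 + 15.49·0.5605 = 15.69 t
LOI: 18.89·0.009800 + 14.67·0.003000 + 47.15·0.05120 + 15.49·0.4395 + 2.296·0.3033 = 10.15 t
Glass mass = batch − LOI = 98.50 − 10.15 = 88.35 t (equal to the oxide-mass sum)
percent by weight: oxide/glass ×100

Glass mass = 88.35 t (batch 98.50 − LOI 10.15).
Composition: SiO2 42.42%, SrO 1.811%, TiO2 21.17%, MgO 16.83%, CaO 17.76%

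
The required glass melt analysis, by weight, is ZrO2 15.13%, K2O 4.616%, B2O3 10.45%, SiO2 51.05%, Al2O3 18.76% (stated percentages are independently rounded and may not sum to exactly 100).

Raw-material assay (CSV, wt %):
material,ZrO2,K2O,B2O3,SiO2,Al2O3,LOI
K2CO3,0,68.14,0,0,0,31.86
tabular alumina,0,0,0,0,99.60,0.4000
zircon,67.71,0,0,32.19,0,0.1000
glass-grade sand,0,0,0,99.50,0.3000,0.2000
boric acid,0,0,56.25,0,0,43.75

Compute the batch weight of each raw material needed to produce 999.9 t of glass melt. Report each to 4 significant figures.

All arithmetic runs at exact precision through every step — the intermediate values are shown, with 4-significant-digit rounding, as written; a single rounding completes every reported value. The derived quantities are recomputed from the batch weights per 999.9 t of glass at exact precision (net glass mass, five oxide percentages, yield, ignition loss, totals), as quoted within the problem or answer text.
Per-oxide target masses for 999.9 t glass melt:
  ZrO2: 15.13% × 999.9 = 151.3 t
  K2O: 4.616% × 999.9 = 46.16 t
  B2O3: 10.45% × 999.9 = 104.5 t
  SiO2: 51.05% × 999.9 = 510.4 t
  Al2O3: 18.76% × 999.9 = 187.6 t
Per-oxide balance check on the weights just shown, for the quoted basis mass (summed amounts equal target values exact up to rounding of places):
  ZrO2: 223.4·0.6771 = 151.3 t (target 151.3 t)
  K2O: 67.74·0.6814 = 46.16 t (target 46.16 t)
  B2O3: 185.8·0.5625 = 104.5 t (target 104.5 t)
  SiO2: 223.4·0.3219 + 440.7·0.9950 = 510.4 t (target 510.4 t)
  Al2O3: 187.0·0.9960 + 440.7·0.003000 = 187.6 t (target 187.6 t)
Glass mass check: total charge less LOI = 999.9 t (the Σ of target masses is 1000 t; versus the stated basis of 999.9 t — a pure rounding effect).
Adding the batch up: Σ batch = 1105 t; loss to ignition Σ batch·LOI = 104.7 t; yield: glass divided by total = 90.52%.

Batch per 999.9 t glass melt:
  K2CO3: 67.74 t
  tabular alumina: 187.0 t
  zircon: 223.4 t
  glass-grade sand: 440.7 t
  boric acid: 185.8 t
Total batch = 1105 t; LOI loss = 104.7 t; yield = 90.52%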